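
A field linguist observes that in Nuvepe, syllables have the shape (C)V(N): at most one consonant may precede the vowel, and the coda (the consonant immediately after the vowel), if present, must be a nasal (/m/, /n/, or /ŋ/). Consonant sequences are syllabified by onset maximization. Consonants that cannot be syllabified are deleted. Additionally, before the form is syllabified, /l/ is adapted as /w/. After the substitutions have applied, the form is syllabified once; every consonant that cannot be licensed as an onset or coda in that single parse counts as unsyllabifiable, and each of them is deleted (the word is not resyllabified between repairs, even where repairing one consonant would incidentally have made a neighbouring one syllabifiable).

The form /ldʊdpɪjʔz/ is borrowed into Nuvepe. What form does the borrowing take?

Substitution: /l/ → /w/, giving /wdʊdpɪjʔz/.
The consonants /w/, /d/, /j/, /ʔ/, /z/ cannot be parsed into a legal (C)V(N) syllable (only a nasal (/m/, /n/, or /ŋ/) is licensed in coda position; onsets are limited to one consonant).
Each unlicensed consonant is deleted: /w/, /d/, /j/, /ʔ/, /z/.

dʊpɪ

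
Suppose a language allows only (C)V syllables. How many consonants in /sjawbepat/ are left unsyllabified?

3

The consonants /s/, /w/, /t/ cannot be parsed into a legal (C)V syllable (no codas are permitted; onsets are limited to one consonant).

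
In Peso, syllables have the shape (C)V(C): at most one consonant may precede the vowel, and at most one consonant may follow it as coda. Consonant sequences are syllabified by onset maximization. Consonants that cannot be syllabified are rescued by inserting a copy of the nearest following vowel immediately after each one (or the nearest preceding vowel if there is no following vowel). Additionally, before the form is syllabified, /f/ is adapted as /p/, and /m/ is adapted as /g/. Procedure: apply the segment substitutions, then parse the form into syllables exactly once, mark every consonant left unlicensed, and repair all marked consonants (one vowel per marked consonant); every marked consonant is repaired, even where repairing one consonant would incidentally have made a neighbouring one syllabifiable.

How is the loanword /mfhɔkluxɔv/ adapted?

Substitution: /m/ → /g/, /f/ → /p/, giving /gphɔkluxɔv/.
Under (C)V(C), the unsyllabifiable consonants are /g/, /p/ (at most one coda consonant is licensed; onsets are limited to one consonant).
Inserting the epenthetic vowel yields /g/ → /gɔ/, /p/ → /pɔ/.

gɔpɔhɔkluxɔv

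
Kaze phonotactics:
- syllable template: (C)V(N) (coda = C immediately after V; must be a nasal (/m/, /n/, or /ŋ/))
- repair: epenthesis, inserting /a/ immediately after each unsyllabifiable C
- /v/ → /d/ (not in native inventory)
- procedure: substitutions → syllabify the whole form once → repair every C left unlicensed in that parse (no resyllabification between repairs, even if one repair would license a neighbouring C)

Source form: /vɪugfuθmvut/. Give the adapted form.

dɪugafuθamaduta

Substitution: /v/ → /d/, giving /dɪugfuθmdut/.
Under (C)V(N), the unsyllabifiable consonants are /g/, /θ/, /m/, /t/ (only a nasal (/m/, /n/, or /ŋ/) is licensed in coda position; onsets are limited to one consonant).
Each unlicensed consonant becomes the onset of a new syllable: /g/ → /ga/, /θ/ → /θa/, /m/ → /ma/, /t/ → /ta/.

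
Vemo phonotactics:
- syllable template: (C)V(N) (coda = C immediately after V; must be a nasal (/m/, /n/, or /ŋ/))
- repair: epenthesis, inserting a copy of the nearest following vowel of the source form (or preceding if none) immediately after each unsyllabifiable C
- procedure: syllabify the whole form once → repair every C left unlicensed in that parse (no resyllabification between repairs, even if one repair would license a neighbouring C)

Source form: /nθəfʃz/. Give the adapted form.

nəθəfəʃəzə

Syllabifying with onset maximization leaves /n/, /f/, /ʃ/, /z/ stranded (only a nasal (/m/, /n/, or /ŋ/) is licensed in coda position; onsets are limited to one consonant).
Epenthesis after each stranded consonant: /n/ → /nə/, /f/ → /fə/, /ʃ/ → /ʃə/, /z/ → /zə/.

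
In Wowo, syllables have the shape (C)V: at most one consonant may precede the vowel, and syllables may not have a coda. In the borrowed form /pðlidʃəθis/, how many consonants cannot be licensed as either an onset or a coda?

Under (C)V, the unsyllabifiable consonants are /p/, /ð/, /d/, /s/ (no codas are permitted; onsets are limited to one consonant).

4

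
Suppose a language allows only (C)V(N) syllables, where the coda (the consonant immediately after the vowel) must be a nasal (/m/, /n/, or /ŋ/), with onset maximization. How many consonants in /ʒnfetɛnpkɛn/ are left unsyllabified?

The consonants /ʒ/, /n/, /p/ cannot be parsed into a legal (C)V(N) syllable (only a nasal (/m/, /n/, or /ŋ/) is licensed in coda position; onsets are limited to one consonant).

3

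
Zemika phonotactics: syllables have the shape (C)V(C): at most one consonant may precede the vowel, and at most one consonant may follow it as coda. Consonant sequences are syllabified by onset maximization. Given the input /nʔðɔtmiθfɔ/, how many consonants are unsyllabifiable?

Under (C)V(C), the unsyllabifiable consonants are /n/, /ʔ/ (at most one coda consonant is licensed; onsets are limited to one consonant).

2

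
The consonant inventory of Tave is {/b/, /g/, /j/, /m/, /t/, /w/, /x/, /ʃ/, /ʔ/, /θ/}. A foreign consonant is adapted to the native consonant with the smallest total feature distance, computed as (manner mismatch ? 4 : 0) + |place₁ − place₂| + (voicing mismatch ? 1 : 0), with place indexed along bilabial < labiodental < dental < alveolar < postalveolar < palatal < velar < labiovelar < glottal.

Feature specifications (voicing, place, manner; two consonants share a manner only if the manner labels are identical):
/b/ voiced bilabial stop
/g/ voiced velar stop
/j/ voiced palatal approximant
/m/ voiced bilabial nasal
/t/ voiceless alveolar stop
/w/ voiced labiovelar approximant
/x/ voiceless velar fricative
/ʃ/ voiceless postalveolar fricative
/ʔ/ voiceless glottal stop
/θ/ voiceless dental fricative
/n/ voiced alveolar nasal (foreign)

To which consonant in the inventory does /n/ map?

/m/ is closest: same manner (nasal), place distance 3 (alveolar→bilabial), same voicing; total 3. Next closest is /t/ at distance 5.

m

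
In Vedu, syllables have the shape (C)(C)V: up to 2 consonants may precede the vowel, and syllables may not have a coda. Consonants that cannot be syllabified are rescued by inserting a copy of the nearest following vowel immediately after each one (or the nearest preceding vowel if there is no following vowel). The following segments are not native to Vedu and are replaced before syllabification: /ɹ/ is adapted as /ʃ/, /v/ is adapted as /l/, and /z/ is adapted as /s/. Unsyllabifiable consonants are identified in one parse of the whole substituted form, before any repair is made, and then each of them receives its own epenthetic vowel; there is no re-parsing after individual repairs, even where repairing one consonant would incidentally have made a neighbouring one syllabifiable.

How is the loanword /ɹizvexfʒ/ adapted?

ʃislexefeʒe

Substitution: /ɹ/ → /ʃ/, /z/ → /s/, /v/ → /l/, giving /ʃislexfʒ/.
Under (C)(C)V, the unsyllabifiable consonants are /x/, /f/, /ʒ/ (no codas are permitted; onsets may contain at most 2 consonants).
Inserting the epenthetic vowel yields /x/ → /xe/, /f/ → /fe/, /ʒ/ → /ʒe/.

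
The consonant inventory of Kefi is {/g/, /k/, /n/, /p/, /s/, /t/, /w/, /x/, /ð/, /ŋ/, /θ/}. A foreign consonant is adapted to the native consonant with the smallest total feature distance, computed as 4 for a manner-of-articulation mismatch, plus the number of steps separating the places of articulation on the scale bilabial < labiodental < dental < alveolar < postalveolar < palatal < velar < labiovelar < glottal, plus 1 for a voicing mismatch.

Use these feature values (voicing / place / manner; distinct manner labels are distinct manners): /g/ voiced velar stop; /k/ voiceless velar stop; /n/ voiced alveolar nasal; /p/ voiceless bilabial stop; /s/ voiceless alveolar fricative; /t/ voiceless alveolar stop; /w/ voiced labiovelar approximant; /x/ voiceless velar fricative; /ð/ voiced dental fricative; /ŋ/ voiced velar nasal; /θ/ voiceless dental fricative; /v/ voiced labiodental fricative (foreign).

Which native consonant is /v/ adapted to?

ð

/ð/ is closest: same manner (fricative), place distance 1 (labiodental→dental), same voicing; total 1. Next closest is /θ/ at distance 2.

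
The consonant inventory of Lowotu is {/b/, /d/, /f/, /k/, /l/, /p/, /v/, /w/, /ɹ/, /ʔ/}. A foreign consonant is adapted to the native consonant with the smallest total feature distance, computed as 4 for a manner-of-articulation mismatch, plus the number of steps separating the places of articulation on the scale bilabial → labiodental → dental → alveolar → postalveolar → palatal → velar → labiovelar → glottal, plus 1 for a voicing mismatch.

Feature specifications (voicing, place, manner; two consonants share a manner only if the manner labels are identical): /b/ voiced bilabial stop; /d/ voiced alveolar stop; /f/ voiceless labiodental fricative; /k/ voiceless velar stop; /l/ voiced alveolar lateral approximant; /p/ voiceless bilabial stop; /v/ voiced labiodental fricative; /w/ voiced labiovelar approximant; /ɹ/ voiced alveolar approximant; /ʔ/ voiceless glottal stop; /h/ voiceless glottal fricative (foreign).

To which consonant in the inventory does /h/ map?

/ʔ/ is closest: manner differs (fricative→stop, +4), place distance 0 (glottal→glottal), same voicing; total 4. Next closest is /k/ at distance 6.

ʔ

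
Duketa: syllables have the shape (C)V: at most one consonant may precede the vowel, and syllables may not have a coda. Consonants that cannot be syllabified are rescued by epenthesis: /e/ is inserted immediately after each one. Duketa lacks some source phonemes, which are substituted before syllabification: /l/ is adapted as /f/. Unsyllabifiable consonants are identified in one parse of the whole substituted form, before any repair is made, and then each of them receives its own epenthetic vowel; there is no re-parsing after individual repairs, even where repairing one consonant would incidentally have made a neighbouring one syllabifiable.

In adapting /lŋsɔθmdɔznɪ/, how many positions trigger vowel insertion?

After substitution the input is /fŋsɔθmdɔznɪ/.
The unsyllabifiable consonants are /f/, /ŋ/, /θ/, /m/, /z/; each receives one epenthetic vowel.

5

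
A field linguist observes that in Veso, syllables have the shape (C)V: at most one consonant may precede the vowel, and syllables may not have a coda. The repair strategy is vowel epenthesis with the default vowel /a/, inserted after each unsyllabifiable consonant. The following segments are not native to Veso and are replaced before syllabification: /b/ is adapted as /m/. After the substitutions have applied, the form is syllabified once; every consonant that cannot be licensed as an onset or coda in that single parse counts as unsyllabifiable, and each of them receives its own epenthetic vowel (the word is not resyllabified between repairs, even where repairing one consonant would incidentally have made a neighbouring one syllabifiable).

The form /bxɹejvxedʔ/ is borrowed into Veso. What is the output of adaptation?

Substitution: /b/ → /m/, giving /mxɹejvxedʔ/.
Under (C)V, the unsyllabifiable consonants are /m/, /x/, /j/, /v/, /d/, /ʔ/ (no codas are permitted; onsets are limited to one consonant).
Inserting the epenthetic vowel yields /m/ → /ma/, /x/ → /xa/, /j/ → /ja/, /v/ → /va/, /d/ → /da/, /ʔ/ → /ʔa/.

maxaɹejavaxedaʔa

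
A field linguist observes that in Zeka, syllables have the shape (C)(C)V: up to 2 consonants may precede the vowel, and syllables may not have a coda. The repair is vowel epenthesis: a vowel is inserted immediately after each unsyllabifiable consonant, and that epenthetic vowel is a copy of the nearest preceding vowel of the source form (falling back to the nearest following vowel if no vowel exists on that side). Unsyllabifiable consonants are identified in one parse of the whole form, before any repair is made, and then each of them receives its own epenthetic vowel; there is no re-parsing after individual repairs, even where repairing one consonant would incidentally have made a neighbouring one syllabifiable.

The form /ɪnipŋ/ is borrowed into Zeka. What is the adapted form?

The consonants /p/, /ŋ/ cannot be parsed into a legal (C)(C)V syllable (no codas are permitted; onsets may contain at most 2 consonants).
Inserting the epenthetic vowel yields /p/ → /pi/, /ŋ/ → /ŋi/.

ɪnipiŋi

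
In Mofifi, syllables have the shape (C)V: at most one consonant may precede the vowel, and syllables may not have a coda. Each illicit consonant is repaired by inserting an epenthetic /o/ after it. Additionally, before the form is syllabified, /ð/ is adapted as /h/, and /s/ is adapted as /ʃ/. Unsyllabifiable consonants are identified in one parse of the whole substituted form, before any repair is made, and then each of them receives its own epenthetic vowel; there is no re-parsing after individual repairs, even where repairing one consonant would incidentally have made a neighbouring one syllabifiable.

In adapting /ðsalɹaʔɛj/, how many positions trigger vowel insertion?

3

After substitution the input is /hʃalɹaʔɛj/.
The unsyllabifiable consonants are /h/, /l/, /j/; each receives one epenthetic vowel.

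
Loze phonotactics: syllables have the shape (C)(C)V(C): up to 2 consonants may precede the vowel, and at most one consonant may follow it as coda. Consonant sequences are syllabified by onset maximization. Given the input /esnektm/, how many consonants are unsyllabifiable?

2

Syllabifying with onset maximization leaves /t/, /m/ stranded (at most one coda consonant is licensed; onsets may contain at most 2 consonants).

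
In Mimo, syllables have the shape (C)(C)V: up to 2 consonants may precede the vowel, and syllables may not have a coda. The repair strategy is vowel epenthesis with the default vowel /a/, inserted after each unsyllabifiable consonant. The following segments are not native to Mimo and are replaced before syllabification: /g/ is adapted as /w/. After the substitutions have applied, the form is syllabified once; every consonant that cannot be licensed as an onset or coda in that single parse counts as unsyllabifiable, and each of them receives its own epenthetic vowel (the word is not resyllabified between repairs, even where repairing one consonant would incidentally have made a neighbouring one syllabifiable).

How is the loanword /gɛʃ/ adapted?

wɛʃa

Substitution: /g/ → /w/, giving /wɛʃ/.
Syllabifying with onset maximization leaves /ʃ/ stranded (no codas are permitted; onsets may contain at most 2 consonants).
Each unlicensed consonant becomes the onset of a new syllable: /ʃ/ → /ʃa/.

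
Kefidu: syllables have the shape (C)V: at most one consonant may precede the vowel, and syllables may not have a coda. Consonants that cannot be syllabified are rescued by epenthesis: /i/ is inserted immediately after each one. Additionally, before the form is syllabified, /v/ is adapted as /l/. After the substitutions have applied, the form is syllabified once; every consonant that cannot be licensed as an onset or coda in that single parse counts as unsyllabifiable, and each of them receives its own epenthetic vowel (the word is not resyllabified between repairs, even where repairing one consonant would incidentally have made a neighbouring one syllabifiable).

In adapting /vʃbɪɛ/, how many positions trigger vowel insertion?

2

After substitution the input is /lʃbɪɛ/.
The unsyllabifiable consonants are /l/, /ʃ/; each receives one epenthetic vowel.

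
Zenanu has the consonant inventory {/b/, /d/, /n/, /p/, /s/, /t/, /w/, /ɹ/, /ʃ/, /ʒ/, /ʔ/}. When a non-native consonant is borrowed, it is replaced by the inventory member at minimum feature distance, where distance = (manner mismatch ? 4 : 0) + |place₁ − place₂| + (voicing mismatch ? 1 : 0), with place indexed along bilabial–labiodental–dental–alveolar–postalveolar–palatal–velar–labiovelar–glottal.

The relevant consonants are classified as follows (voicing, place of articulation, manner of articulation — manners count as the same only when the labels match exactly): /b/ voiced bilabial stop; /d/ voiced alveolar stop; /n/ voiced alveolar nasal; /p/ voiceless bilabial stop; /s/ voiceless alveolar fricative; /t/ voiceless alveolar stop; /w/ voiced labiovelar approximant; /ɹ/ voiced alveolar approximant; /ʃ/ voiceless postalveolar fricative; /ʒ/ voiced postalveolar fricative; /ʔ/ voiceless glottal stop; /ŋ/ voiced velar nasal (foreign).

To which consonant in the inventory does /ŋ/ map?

/n/ is closest: same manner (nasal), place distance 3 (velar→alveolar), same voicing; total 3. Next closest is /w/ at distance 5.

n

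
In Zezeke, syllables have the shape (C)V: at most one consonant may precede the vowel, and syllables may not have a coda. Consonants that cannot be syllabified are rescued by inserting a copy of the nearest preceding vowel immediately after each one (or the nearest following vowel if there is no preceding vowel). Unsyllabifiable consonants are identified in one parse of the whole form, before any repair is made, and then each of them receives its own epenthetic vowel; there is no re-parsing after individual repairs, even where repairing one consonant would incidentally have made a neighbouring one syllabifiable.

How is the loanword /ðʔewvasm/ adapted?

Syllabifying with onset maximization leaves /ð/, /w/, /s/, /m/ stranded (no codas are permitted; onsets are limited to one consonant).
Each unlicensed consonant becomes the onset of a new syllable: /ð/ → /ðe/, /w/ → /we/, /s/ → /sa/, /m/ → /ma/.

ðeʔewevasama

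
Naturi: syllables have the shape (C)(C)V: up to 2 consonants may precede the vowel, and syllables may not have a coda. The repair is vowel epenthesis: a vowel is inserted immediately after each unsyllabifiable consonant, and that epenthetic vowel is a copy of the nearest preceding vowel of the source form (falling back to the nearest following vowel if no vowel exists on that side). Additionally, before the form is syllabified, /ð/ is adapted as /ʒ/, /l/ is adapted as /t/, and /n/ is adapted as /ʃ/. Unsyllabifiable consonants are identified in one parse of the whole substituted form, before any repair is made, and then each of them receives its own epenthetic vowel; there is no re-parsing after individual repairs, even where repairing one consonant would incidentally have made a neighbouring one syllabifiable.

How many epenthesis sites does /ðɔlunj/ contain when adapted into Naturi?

After substitution the input is /ʒɔtuʃj/.
The unsyllabifiable consonants are /ʃ/, /j/; each receives one epenthetic vowel.

2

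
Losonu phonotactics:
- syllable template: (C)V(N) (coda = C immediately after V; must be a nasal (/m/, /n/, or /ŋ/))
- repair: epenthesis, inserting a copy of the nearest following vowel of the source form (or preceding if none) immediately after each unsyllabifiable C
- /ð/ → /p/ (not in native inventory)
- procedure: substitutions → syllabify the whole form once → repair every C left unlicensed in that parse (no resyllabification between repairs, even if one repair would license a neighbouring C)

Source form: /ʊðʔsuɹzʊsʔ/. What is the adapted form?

Substitution: /ð/ → /p/, giving /ʊpʔsuɹzʊsʔ/.
Under (C)V(N), the unsyllabifiable consonants are /p/, /ʔ/, /ɹ/, /s/, /ʔ/ (only a nasal (/m/, /n/, or /ŋ/) is licensed in coda position; onsets are limited to one consonant).
Epenthesis after each stranded consonant: /p/ → /pu/, /ʔ/ → /ʔu/, /ɹ/ → /ɹʊ/, /s/ → /sʊ/, /ʔ/ → /ʔʊ/.

ʊpuʔusuɹʊzʊsʊʔʊ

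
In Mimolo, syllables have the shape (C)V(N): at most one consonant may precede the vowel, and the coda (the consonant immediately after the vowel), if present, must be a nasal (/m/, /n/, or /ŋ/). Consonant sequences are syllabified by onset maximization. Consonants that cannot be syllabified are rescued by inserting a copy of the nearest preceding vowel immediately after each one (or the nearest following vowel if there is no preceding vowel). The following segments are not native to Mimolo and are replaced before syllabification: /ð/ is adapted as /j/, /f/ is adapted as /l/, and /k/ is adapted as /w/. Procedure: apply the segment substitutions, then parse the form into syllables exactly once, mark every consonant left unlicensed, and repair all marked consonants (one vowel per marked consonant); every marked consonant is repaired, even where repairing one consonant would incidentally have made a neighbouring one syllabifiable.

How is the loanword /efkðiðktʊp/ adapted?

Substitution: /f/ → /l/, /k/ → /w/, /ð/ → /j/, giving /elwjijwtʊp/.
The consonants /l/, /w/, /j/, /w/, /p/ cannot be parsed into a legal (C)V(N) syllable (only a nasal (/m/, /n/, or /ŋ/) is licensed in coda position; onsets are limited to one consonant).
Inserting the epenthetic vowel yields /l/ → /le/, /w/ → /we/, /j/ → /ji/, /w/ → /wi/, /p/ → /pʊ/.

elewejijiwitʊpʊ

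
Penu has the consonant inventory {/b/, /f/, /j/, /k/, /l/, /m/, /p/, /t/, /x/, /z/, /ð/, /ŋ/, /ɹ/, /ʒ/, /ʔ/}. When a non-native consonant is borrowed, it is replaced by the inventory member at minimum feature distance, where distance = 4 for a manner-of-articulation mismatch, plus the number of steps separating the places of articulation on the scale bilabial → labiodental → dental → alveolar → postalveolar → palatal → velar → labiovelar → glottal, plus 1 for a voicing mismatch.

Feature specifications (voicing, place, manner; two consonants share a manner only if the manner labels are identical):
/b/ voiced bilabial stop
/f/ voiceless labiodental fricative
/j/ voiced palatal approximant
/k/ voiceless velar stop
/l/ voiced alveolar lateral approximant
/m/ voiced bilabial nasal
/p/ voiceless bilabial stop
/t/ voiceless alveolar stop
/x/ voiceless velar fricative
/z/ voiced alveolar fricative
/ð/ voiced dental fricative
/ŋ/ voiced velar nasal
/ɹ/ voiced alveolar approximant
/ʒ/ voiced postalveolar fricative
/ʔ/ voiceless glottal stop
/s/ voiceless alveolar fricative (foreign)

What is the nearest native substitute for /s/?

z

/z/ is closest: same manner (fricative), place distance 0 (alveolar→alveolar), voicing differs (+1); total 1. Next closest is /f/ at distance 2.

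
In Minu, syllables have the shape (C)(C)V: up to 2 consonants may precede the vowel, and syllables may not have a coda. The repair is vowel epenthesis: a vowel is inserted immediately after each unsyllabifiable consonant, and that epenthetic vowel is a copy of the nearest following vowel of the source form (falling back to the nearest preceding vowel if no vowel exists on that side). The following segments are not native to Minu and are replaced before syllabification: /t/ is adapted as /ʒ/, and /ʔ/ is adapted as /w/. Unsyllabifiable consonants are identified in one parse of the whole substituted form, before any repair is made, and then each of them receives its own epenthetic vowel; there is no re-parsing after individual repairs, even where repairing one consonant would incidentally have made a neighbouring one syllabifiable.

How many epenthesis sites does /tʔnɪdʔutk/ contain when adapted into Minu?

After substitution the input is /ʒwnɪdwuʒk/.
The unsyllabifiable consonants are /ʒ/, /ʒ/, /k/; each receives one epenthetic vowel.

3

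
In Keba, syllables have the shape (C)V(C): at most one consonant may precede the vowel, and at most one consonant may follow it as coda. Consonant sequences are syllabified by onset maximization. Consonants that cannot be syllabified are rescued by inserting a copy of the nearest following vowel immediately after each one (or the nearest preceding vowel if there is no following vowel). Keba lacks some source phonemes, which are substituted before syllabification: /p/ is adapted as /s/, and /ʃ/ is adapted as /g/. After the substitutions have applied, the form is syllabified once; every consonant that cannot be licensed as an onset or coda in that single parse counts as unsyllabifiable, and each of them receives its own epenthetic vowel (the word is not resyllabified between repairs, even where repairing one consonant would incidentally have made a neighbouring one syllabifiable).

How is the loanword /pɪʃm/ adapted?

Substitution: /p/ → /s/, /ʃ/ → /g/, giving /sɪgm/.
Under (C)V(C), the unsyllabifiable consonants are /m/ (at most one coda consonant is licensed; onsets are limited to one consonant).
Each unlicensed consonant becomes the onset of a new syllable: /m/ → /mɪ/.

sɪgmɪ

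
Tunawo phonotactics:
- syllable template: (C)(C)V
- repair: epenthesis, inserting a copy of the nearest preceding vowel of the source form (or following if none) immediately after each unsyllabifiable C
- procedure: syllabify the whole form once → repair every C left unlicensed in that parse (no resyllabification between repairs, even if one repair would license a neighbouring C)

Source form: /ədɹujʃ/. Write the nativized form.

ədɹujuʃu

Under (C)(C)V, the unsyllabifiable consonants are /j/, /ʃ/ (no codas are permitted; onsets may contain at most 2 consonants).
Each unlicensed consonant becomes the onset of a new syllable: /j/ → /ju/, /ʃ/ → /ʃu/.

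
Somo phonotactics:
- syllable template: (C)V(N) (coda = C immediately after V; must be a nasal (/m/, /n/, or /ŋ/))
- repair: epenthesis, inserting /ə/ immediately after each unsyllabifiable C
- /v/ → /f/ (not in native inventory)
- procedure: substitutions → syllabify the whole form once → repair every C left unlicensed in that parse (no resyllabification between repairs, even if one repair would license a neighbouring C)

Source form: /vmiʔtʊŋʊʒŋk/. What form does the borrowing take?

Substitution: /v/ → /f/, giving /fmiʔtʊŋʊʒŋk/.
Under (C)V(N), the unsyllabifiable consonants are /f/, /ʔ/, /ʒ/, /ŋ/, /k/ (only a nasal (/m/, /n/, or /ŋ/) is licensed in coda position; onsets are limited to one consonant).
Inserting the epenthetic vowel yields /f/ → /fə/, /ʔ/ → /ʔə/, /ʒ/ → /ʒə/, /ŋ/ → /ŋə/, /k/ → /kə/.

fəmiʔətʊŋʊʒəŋəkə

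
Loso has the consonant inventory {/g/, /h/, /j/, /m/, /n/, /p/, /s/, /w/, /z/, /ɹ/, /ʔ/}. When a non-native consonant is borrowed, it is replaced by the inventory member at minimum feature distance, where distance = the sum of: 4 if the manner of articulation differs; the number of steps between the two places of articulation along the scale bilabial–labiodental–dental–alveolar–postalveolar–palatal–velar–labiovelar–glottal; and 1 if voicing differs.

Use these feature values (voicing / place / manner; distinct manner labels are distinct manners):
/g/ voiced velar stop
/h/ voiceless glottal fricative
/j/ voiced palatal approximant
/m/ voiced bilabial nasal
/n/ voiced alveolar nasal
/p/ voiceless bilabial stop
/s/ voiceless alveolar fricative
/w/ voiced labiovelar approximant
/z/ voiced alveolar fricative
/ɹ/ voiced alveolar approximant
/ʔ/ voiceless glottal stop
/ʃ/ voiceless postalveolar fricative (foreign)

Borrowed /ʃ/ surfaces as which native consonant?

/s/ is closest: same manner (fricative), place distance 1 (postalveolar→alveolar), same voicing; total 1. Next closest is /z/ at distance 2.

s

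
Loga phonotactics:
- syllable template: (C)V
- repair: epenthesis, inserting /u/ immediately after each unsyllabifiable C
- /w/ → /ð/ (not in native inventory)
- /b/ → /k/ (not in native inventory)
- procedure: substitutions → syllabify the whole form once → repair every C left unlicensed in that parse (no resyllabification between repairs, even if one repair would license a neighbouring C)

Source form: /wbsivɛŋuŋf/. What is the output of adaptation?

ðukusivɛŋuŋufu

Substitution: /w/ → /ð/, /b/ → /k/, giving /ðksivɛŋuŋf/.
Syllabifying with onset maximization leaves /ð/, /k/, /ŋ/, /f/ stranded (no codas are permitted; onsets are limited to one consonant).
Epenthesis after each stranded consonant: /ð/ → /ðu/, /k/ → /ku/, /ŋ/ → /ŋu/, /f/ → /fu/.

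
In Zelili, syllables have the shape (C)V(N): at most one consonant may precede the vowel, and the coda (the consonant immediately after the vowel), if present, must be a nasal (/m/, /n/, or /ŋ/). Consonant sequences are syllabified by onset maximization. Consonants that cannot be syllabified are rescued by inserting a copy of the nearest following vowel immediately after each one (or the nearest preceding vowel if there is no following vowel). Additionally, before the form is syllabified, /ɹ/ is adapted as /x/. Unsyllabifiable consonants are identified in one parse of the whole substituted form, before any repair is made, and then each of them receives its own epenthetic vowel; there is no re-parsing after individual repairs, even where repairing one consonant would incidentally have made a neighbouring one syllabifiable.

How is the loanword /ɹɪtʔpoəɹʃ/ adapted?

xɪtoʔopoəxəʃə

Substitution: /ɹ/ → /x/, giving /xɪtʔpoəxʃ/.
The consonants /t/, /ʔ/, /x/, /ʃ/ cannot be parsed into a legal (C)V(N) syllable (only a nasal (/m/, /n/, or /ŋ/) is licensed in coda position; onsets are limited to one consonant).
Each unlicensed consonant becomes the onset of a new syllable: /t/ → /to/, /ʔ/ → /ʔo/, /x/ → /xə/, /ʃ/ → /ʃə/.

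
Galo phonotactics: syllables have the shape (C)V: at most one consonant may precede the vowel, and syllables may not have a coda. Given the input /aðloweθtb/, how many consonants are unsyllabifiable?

Syllabifying with onset maximization leaves /ð/, /θ/, /t/, /b/ stranded (no codas are permitted; onsets are limited to one consonant).

4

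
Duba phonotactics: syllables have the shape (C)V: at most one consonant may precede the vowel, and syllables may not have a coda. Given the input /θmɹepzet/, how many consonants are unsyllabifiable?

The consonants /θ/, /m/, /p/, /t/ cannot be parsed into a legal (C)V syllable (no codas are permitted; onsets are limited to one consonant).

4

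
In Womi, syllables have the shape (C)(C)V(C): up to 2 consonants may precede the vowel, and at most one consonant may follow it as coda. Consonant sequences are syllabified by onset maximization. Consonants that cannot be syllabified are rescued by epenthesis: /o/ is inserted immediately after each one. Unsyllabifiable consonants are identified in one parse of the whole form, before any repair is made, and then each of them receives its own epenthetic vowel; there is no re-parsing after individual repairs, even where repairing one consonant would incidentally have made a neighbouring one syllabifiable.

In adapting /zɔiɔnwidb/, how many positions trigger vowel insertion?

1

The unsyllabifiable consonants are /b/; each receives one epenthetic vowel.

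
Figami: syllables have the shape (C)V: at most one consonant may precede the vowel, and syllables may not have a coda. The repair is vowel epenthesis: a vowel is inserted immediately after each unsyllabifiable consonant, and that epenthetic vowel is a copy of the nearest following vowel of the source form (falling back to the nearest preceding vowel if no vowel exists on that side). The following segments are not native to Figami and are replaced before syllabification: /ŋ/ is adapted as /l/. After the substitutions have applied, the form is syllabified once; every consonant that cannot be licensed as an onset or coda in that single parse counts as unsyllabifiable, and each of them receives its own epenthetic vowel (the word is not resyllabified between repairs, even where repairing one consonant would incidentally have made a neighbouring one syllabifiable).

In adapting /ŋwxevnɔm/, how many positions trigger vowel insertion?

After substitution the input is /lwxevnɔm/.
The unsyllabifiable consonants are /l/, /w/, /v/, /m/; each receives one epenthetic vowel.

4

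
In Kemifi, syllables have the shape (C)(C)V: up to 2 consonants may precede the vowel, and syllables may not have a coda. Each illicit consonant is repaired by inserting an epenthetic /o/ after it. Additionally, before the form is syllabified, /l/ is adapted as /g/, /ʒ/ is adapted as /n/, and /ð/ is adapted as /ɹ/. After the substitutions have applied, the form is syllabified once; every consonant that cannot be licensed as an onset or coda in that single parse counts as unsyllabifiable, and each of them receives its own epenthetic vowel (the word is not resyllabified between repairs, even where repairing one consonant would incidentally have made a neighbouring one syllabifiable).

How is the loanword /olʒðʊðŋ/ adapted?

Substitution: /l/ → /g/, /ʒ/ → /n/, /ð/ → /ɹ/, giving /ognɹʊɹŋ/.
Under (C)(C)V, the unsyllabifiable consonants are /g/, /ɹ/, /ŋ/ (no codas are permitted; onsets may contain at most 2 consonants).
Each unlicensed consonant becomes the onset of a new syllable: /g/ → /go/, /ɹ/ → /ɹo/, /ŋ/ → /ŋo/.

ogonɹʊɹoŋo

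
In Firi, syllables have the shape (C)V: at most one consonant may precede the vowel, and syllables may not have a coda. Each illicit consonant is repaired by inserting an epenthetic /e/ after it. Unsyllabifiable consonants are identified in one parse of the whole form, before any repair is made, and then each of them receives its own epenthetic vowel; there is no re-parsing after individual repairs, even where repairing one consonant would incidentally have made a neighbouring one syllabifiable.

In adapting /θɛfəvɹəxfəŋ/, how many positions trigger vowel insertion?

3

The unsyllabifiable consonants are /v/, /x/, /ŋ/; each receives one epenthetic vowel.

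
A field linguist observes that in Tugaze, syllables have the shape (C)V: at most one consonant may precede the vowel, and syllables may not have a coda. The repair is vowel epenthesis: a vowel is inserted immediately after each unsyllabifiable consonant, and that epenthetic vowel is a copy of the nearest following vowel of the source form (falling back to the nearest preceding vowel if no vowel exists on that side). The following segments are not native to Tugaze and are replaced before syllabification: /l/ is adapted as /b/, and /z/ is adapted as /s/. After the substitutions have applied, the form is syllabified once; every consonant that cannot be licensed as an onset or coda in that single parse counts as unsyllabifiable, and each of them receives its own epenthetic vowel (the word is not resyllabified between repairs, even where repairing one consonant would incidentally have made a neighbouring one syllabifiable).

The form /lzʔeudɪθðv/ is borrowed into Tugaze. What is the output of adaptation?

beseʔeudɪθɪðɪvɪ

Substitution: /l/ → /b/, /z/ → /s/, giving /bsʔeudɪθðv/.
The consonants /b/, /s/, /θ/, /ð/, /v/ cannot be parsed into a legal (C)V syllable (no codas are permitted; onsets are limited to one consonant).
Epenthesis after each stranded consonant: /b/ → /be/, /s/ → /se/, /θ/ → /θɪ/, /ð/ → /ðɪ/, /v/ → /vɪ/.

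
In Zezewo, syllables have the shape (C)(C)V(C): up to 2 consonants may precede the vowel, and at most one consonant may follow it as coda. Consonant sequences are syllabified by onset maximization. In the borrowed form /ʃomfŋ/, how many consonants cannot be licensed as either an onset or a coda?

2

Syllabifying with onset maximization leaves /f/, /ŋ/ stranded (at most one coda consonant is licensed; onsets may contain at most 2 consonants).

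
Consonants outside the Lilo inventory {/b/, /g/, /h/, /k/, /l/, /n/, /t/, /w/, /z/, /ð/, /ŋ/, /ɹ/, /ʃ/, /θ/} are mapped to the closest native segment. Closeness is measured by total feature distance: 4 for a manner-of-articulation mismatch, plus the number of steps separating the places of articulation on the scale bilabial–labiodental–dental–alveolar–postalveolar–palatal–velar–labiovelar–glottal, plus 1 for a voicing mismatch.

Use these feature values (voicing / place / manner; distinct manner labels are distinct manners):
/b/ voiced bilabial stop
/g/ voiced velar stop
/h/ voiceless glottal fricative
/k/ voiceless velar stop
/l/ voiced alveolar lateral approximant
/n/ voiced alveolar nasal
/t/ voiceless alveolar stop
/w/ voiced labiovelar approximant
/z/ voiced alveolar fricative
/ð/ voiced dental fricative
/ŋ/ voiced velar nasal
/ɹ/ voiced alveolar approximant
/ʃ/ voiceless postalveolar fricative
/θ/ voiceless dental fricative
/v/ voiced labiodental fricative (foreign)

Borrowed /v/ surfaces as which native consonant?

/ð/ is closest: same manner (fricative), place distance 1 (labiodental→dental), same voicing; total 1. Next closest is /z/ at distance 2.

ð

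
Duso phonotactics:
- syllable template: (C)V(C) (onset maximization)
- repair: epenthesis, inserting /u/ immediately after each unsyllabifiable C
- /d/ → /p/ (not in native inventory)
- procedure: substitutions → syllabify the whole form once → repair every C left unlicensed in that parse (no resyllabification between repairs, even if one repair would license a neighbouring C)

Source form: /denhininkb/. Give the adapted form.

penhininkubu

Substitution: /d/ → /p/, giving /penhininkb/.
Syllabifying with onset maximization leaves /k/, /b/ stranded (at most one coda consonant is licensed; onsets are limited to one consonant).
Inserting the epenthetic vowel yields /k/ → /ku/, /b/ → /bu/.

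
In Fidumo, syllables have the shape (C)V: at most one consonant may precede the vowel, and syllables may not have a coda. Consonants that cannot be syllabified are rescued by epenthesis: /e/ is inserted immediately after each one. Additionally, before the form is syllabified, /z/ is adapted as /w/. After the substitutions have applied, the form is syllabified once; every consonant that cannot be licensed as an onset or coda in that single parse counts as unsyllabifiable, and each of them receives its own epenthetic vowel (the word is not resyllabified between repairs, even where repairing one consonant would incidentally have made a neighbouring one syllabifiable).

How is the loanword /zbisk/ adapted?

Substitution: /z/ → /w/, giving /wbisk/.
Syllabifying with onset maximization leaves /w/, /s/, /k/ stranded (no codas are permitted; onsets are limited to one consonant).
Epenthesis after each stranded consonant: /w/ → /we/, /s/ → /se/, /k/ → /ke/.

webiseke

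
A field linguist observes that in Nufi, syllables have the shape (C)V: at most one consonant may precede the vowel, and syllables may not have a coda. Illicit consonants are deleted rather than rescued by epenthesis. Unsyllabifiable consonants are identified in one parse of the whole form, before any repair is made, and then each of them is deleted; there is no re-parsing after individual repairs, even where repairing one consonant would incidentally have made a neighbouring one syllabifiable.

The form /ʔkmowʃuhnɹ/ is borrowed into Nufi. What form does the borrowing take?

moʃu

The consonants /ʔ/, /k/, /w/, /h/, /n/, /ɹ/ cannot be parsed into a legal (C)V syllable (no codas are permitted; onsets are limited to one consonant).
Each unlicensed consonant is deleted: /ʔ/, /k/, /w/, /h/, /n/, /ɹ/.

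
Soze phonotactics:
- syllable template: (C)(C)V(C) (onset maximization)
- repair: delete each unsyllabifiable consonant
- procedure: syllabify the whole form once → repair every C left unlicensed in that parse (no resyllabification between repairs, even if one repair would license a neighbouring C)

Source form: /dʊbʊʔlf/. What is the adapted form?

dʊbʊʔ

Under (C)(C)V(C), the unsyllabifiable consonants are /l/, /f/ (at most one coda consonant is licensed; onsets may contain at most 2 consonants).
Deleting the stranded consonants removes /l/, /f/.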